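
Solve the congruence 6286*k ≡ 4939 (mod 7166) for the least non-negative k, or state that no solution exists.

no solution

gcd(6286, 7166) = 2, and 2 does not divide 4939.
So the congruence has no solution.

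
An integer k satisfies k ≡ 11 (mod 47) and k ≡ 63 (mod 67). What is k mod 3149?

2408

47⁻¹ mod 67: 47·10 ≡ 1 (mod 67), so 47⁻¹ ≡ 10.
k = 11 + 47·((63 − 11)·10 mod 67) = 11 + 47·51 = 2408.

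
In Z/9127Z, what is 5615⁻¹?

9127 = 1*5615 + 3512
5615 = 1*3512 + 2103
3512 = 1*2103 + 1409
2103 = 1*1409 + 694
1409 = 2*694 + 21
694 = 33*21 + 1
21 = 21*1 + 0
gcd(5615, 9127) = 1, so the inverse exists.
Bézout: 1 = −267*9127 + 434*5615.
So 5615⁻¹ ≡ 434 (mod 9127).

434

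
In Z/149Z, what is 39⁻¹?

Apply the Euclidean algorithm and back-substitute:
149 = 3·39 + 32
39 = 1·32 + 7
32 = 4·7 + 4
7 = 1·4 + 3
4 = 1·3 + 1
3 = 3·1 + 0
gcd(39, 149) = 1, so the inverse exists.
Back-substitute for 1:
1 = 1·4 − 1·3
  = −1·7 + 2·4
  = 2·32 − 9·7
  = −9·39 + 11·32
  = 11·149 − 42·39
So 39⁻¹ ≡ −42 ≡ 107 (mod 149).

107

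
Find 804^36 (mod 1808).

36 in binary is 100100, i.e. 36 = 32 + 4.
804^1 ≡ 804 (mod 1808)
804^2 ≡ 804^2 = 646416 ≡ 960 (mod 1808)
804^4 ≡ 960^2 = 921600 ≡ 1328 (mod 1808)
804^8 ≡ 1328^2 = 1763584 ≡ 784 (mod 1808)
804^16 ≡ 784^2 = 614656 ≡ 1744 (mod 1808)
804^32 ≡ 1744^2 = 3041536 ≡ 480 (mod 1808)
804^36 = 804^32 · 804^4 ≡ 480 · 1328 (mod 1808).
480 · 1328 = 637440 ≡ 1024 (mod 1808).

1024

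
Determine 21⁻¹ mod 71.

44

By the extended Euclidean algorithm:
71 = 3·21 + 8
21 = 2·8 + 5
8 = 1·5 + 3
5 = 1·3 + 2
3 = 1·2 + 1
2 = 2·1 + 0
gcd(21, 71) = 1, so the inverse exists.
Back-substitute for 1:
1 = 1·3 − 1·2
  = −1·5 + 2·3
  = 2·8 − 3·5
  = −3·21 + 8·8
  = 8·71 − 27·21
So 21⁻¹ ≡ −27 ≡ 44 (mod 71).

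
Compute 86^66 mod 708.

76

Compute successive squares:
66 in binary is 1000010, i.e. 66 = 64 + 2.
86^1 ≡ 86 (mod 708)
86^2 ≡ 86^2 = 7396 ≡ 316 (mod 708)
86^4 ≡ 316^2 = 99856 ≡ 28 (mod 708)
86^8 ≡ 28^2 = 784 ≡ 76 (mod 708)
86^16 ≡ 76^2 = 5776 ≡ 112 (mod 708)
86^32 ≡ 112^2 = 12544 ≡ 508 (mod 708)
86^64 ≡ 508^2 = 258064 ≡ 352 (mod 708)
86^66 = 86^64 · 86^2 ≡ 352 · 316 (mod 708).
352 · 316 = 111232 ≡ 76 (mod 708).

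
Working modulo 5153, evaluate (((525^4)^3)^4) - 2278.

(525)^4 ≡ 2372 (mod 5153)
(2372)^3 ≡ 2383 (mod 5153)
(2383)^4 ≡ 1736 (mod 5153)
1736 - 2278 = -542 ≡ 4611 (mod 5153)

4611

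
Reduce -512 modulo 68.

-512 = -8*68 + 32, so -512 ≡ 32 (mod 68).

32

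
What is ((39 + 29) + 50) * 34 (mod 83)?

39 + 29 = 68
68 + 50 = 118 ≡ 35 (mod 83)
35 * 34 = 1190 ≡ 28 (mod 83)

28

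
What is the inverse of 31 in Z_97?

By the extended Euclidean algorithm:
97 = 3·31 + 4
31 = 7·4 + 3
4 = 1·3 + 1
3 = 3·1 + 0
gcd(31, 97) = 1, so the inverse exists.
Back-substitute for 1:
1 = 1·4 − 1·3
  = −1·31 + 8·4
  = 8·97 − 25·31
So 31⁻¹ ≡ −25 ≡ 72 (mod 97).

72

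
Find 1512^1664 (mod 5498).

56

Using repeated squaring:
1664 in binary is 11010000000, i.e. 1664 = 1024 + 512 + 128.
1512^1 ≡ 1512 (mod 5498)
1512^2 ≡ 1512^2 = 2286144 ≡ 4474 (mod 5498)
1512^4 ≡ 4474^2 = 20016676 ≡ 3956 (mod 5498)
1512^8 ≡ 3956^2 = 15649936 ≡ 2628 (mod 5498)
1512^16 ≡ 2628^2 = 6906384 ≡ 896 (mod 5498)
1512^32 ≡ 896^2 = 802816 ≡ 108 (mod 5498)
1512^64 ≡ 108^2 = 11664 ≡ 668 (mod 5498)
1512^128 ≡ 668^2 = 446224 ≡ 886 (mod 5498)
1512^256 ≡ 886^2 = 784996 ≡ 4280 (mod 5498)
1512^512 ≡ 4280^2 = 18318400 ≡ 4562 (mod 5498)
1512^1024 ≡ 4562^2 = 20811844 ≡ 1914 (mod 5498)
1512^1664 = 1512^1024 * 1512^512 * 1512^128 ≡ 1914 * 4562 * 886 (mod 5498).
Accumulate the product:
1914 * 4562 = 8731668 ≡ 844
844 * 886 = 747784 ≡ 56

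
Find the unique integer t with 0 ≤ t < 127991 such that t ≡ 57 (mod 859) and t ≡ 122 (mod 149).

53315

859⁻¹ mod 149: 859*17 ≡ 1 (mod 149), so 859⁻¹ ≡ 17.
t = 57 + 859*((122 − 57)*17 mod 149) = 57 + 859*62 = 53315.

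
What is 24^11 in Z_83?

32

11 in binary is 1011, i.e. 11 = 8 + 2 + 1.
24^1 ≡ 24 (mod 83)
24^2 ≡ 24^2 = 576 ≡ 78 (mod 83)
24^4 ≡ 78^2 = 6084 ≡ 25 (mod 83)
24^8 ≡ 25^2 = 625 ≡ 44 (mod 83)
24^11 = 24^8 * 24^2 * 24^1 ≡ 44 * 78 * 24 (mod 83).
Accumulate the product:
44 * 78 = 3432 ≡ 29
29 * 24 = 696 ≡ 32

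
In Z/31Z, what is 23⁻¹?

Apply the Euclidean algorithm and back-substitute:
31 = 1·23 + 8
23 = 2·8 + 7
8 = 1·7 + 1
7 = 7·1 + 0
gcd(23, 31) = 1, so the inverse exists.
Bézout: 1 = 3·31 − 4·23.
So 23⁻¹ ≡ −4 ≡ 27 (mod 31).

27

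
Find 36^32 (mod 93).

By square-and-multiply:
36^1 ≡ 36 (mod 93)
36^2 ≡ 36^2 = 1296 ≡ 87 (mod 93)
36^4 ≡ 87^2 = 7569 ≡ 36 (mod 93)
36^8 ≡ 36^2 = 1296 ≡ 87 (mod 93)
36^16 ≡ 87^2 = 7569 ≡ 36 (mod 93)
36^32 ≡ 36^2 = 1296 ≡ 87 (mod 93)
So 36^32 ≡ 87 (mod 93).

87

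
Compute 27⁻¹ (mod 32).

19

Apply the Euclidean algorithm and back-substitute:
32 = 1*27 + 5
27 = 5*5 + 2
5 = 2*2 + 1
2 = 2*1 + 0
gcd(27, 32) = 1, so the inverse exists.
Back-substitute for 1:
1 = 1*5 − 2*2
  = −2*27 + 11*5
  = 11*32 − 13*27
So 27⁻¹ ≡ −13 ≡ 19 (mod 32).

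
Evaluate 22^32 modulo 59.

Using repeated squaring:
22^1 ≡ 22 (mod 59)
22^2 ≡ 22^2 = 484 ≡ 12 (mod 59)
22^4 ≡ 12^2 = 144 ≡ 26 (mod 59)
22^8 ≡ 26^2 = 676 ≡ 27 (mod 59)
22^16 ≡ 27^2 = 729 ≡ 21 (mod 59)
22^32 ≡ 21^2 = 441 ≡ 28 (mod 59)
So 22^32 ≡ 28 (mod 59).

28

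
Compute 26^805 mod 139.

97

Compute successive squares:
805 in binary is 1100100101, i.e. 805 = 512 + 256 + 32 + 4 + 1.
26^1 ≡ 26 (mod 139)
26^2 ≡ 26^2 = 676 ≡ 120 (mod 139)
26^4 ≡ 120^2 = 14400 ≡ 83 (mod 139)
26^8 ≡ 83^2 = 6889 ≡ 78 (mod 139)
26^16 ≡ 78^2 = 6084 ≡ 107 (mod 139)
26^32 ≡ 107^2 = 11449 ≡ 51 (mod 139)
26^64 ≡ 51^2 = 2601 ≡ 99 (mod 139)
26^128 ≡ 99^2 = 9801 ≡ 71 (mod 139)
26^256 ≡ 71^2 = 5041 ≡ 37 (mod 139)
26^512 ≡ 37^2 = 1369 ≡ 118 (mod 139)
26^805 = 26^512 · 26^256 · 26^32 · 26^4 · 26^1 ≡ 118 · 37 · 51 · 83 · 26 (mod 139).
Accumulate the product:
118 · 37 = 4366 ≡ 57
57 · 51 = 2907 ≡ 127
127 · 83 = 10541 ≡ 116
116 · 26 = 3016 ≡ 97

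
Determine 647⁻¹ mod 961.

961 = 1×647 + 314
647 = 2×314 + 19
314 = 16×19 + 10
19 = 1×10 + 9
10 = 1×9 + 1
9 = 9×1 + 0
gcd(647, 961) = 1, so the inverse exists.
Bézout: 1 = 68×961 − 101×647.
So 647⁻¹ ≡ −101 ≡ 860 (mod 961).

860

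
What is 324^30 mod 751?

51

Compute successive squares:
30 in binary is 11110, i.e. 30 = 16 + 8 + 4 + 2.
324^1 ≡ 324 (mod 751)
324^2 ≡ 324^2 = 104976 ≡ 587 (mod 751)
324^4 ≡ 587^2 = 344569 ≡ 611 (mod 751)
324^8 ≡ 611^2 = 373321 ≡ 74 (mod 751)
324^16 ≡ 74^2 = 5476 ≡ 219 (mod 751)
324^30 = 324^16 * 324^8 * 324^4 * 324^2 ≡ 219 * 74 * 611 * 587 (mod 751).
Accumulate the product:
219 * 74 = 16206 ≡ 435
435 * 611 = 265785 ≡ 682
682 * 587 = 400334 ≡ 51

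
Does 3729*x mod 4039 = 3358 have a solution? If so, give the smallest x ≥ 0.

gcd(3729, 4039) = 1, so a unique solution mod 4039 exists.
3729⁻¹ ≡ 899 (mod 4039).
x ≡ 899*3358 ≡ 1709 (mod 4039).

1709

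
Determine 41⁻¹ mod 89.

Run the extended Euclidean algorithm:
89 = 2×41 + 7
41 = 5×7 + 6
7 = 1×6 + 1
6 = 6×1 + 0
gcd(41, 89) = 1, so the inverse exists.
Back-substitute for 1:
1 = 1×7 − 1×6
  = −1×41 + 6×7
  = 6×89 − 13×41
So 41⁻¹ ≡ −13 ≡ 76 (mod 89).

76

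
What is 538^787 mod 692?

260

787 in binary is 1100010011, i.e. 787 = 512 + 256 + 16 + 2 + 1.
538^1 ≡ 538 (mod 692)
538^2 ≡ 538^2 = 289444 ≡ 188 (mod 692)
538^4 ≡ 188^2 = 35344 ≡ 52 (mod 692)
538^8 ≡ 52^2 = 2704 ≡ 628 (mod 692)
538^16 ≡ 628^2 = 394384 ≡ 636 (mod 692)
538^32 ≡ 636^2 = 404496 ≡ 368 (mod 692)
538^64 ≡ 368^2 = 135424 ≡ 484 (mod 692)
538^128 ≡ 484^2 = 234256 ≡ 360 (mod 692)
538^256 ≡ 360^2 = 129600 ≡ 196 (mod 692)
538^512 ≡ 196^2 = 38416 ≡ 356 (mod 692)
538^787 = 538^512 · 538^256 · 538^16 · 538^2 · 538^1 ≡ 356 · 196 · 636 · 188 · 538 (mod 692).
Accumulate the product:
356 · 196 = 69776 ≡ 576
576 · 636 = 366336 ≡ 268
268 · 188 = 50384 ≡ 560
560 · 538 = 301280 ≡ 260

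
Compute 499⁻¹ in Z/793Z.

793 = 1·499 + 294
499 = 1·294 + 205
294 = 1·205 + 89
205 = 2·89 + 27
89 = 3·27 + 8
27 = 3·8 + 3
8 = 2·3 + 2
3 = 1·2 + 1
2 = 2·1 + 0
gcd(499, 793) = 1, so the inverse exists.
Back-substitute for 1:
1 = 1·3 − 1·2
  = −1·8 + 3·3
  = 3·27 − 10·8
  = −10·89 + 33·27
  = 33·205 − 76·89
  = −76·294 + 109·205
  = 109·499 − 185·294
  = −185·793 + 294·499
So 499⁻¹ ≡ 294 (mod 793).

294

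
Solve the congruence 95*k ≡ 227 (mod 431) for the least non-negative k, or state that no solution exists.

16

gcd(95, 431) = 1, so a unique solution mod 431 exists.
95⁻¹ ≡ 245 (mod 431).
k ≡ 245*227 ≡ 16 (mod 431).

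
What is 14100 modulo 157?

127

14100 = 89×157 + 127, so 14100 ≡ 127 (mod 157).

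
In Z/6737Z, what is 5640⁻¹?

By the extended Euclidean algorithm:
6737 = 1×5640 + 1097
5640 = 5×1097 + 155
1097 = 7×155 + 12
155 = 12×12 + 11
12 = 1×11 + 1
11 = 11×1 + 0
gcd(5640, 6737) = 1, so the inverse exists.
Bézout: 1 = 473×6737 − 565×5640.
So 5640⁻¹ ≡ −565 ≡ 6172 (mod 6737).

6172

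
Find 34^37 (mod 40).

Using repeated squaring:
34^1 ≡ 34 (mod 40)
34^2 ≡ 34^2 = 1156 ≡ 36 (mod 40)
34^4 ≡ 36^2 = 1296 ≡ 16 (mod 40)
34^8 ≡ 16^2 = 256 ≡ 16 (mod 40)
34^16 ≡ 16^2 = 256 ≡ 16 (mod 40)
34^32 ≡ 16^2 = 256 ≡ 16 (mod 40)
34^37 = 34^32 * 34^4 * 34^1 ≡ 16 * 16 * 34 (mod 40).
Accumulate the product:
16 * 16 = 256 ≡ 16
16 * 34 = 544 ≡ 24

24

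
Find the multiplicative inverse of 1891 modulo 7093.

7093 = 3*1891 + 1420
1891 = 1*1420 + 471
1420 = 3*471 + 7
471 = 67*7 + 2
7 = 3*2 + 1
2 = 2*1 + 0
gcd(1891, 7093) = 1, so the inverse exists.
Back-substitute for 1:
1 = 1*7 − 3*2
  = −3*471 + 202*7
  = 202*1420 − 609*471
  = −609*1891 + 811*1420
  = 811*7093 − 3042*1891
So 1891⁻¹ ≡ −3042 ≡ 4051 (mod 7093).

4051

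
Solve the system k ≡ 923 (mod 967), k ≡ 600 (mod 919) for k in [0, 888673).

86986

967⁻¹ mod 919: 967*785 ≡ 1 (mod 919), so 967⁻¹ ≡ 785.
k = 923 + 967*((600 − 923)*785 mod 919) = 923 + 967*89 = 86986.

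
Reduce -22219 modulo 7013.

-22219 = -4*7013 + 5833, so -22219 ≡ 5833 (mod 7013).

5833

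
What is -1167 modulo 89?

79

-1167 = -14·89 + 79, so -1167 ≡ 79 (mod 89).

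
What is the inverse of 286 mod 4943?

2990

By the extended Euclidean algorithm:
4943 = 17·286 + 81
286 = 3·81 + 43
81 = 1·43 + 38
43 = 1·38 + 5
38 = 7·5 + 3
5 = 1·3 + 2
3 = 1·2 + 1
2 = 2·1 + 0
gcd(286, 4943) = 1, so the inverse exists.
Back-substitute for 1:
1 = 1·3 − 1·2
  = −1·5 + 2·3
  = 2·38 − 15·5
  = −15·43 + 17·38
  = 17·81 − 32·43
  = −32·286 + 113·81
  = 113·4943 − 1953·286
So 286⁻¹ ≡ −1953 ≡ 2990 (mod 4943).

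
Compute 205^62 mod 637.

256

62 in binary is 111110, i.e. 62 = 32 + 16 + 8 + 4 + 2.
205^1 ≡ 205 (mod 637)
205^2 ≡ 205^2 = 42025 ≡ 620 (mod 637)
205^4 ≡ 620^2 = 384400 ≡ 289 (mod 637)
205^8 ≡ 289^2 = 83521 ≡ 74 (mod 637)
205^16 ≡ 74^2 = 5476 ≡ 380 (mod 637)
205^32 ≡ 380^2 = 144400 ≡ 438 (mod 637)
205^62 = 205^32 × 205^16 × 205^8 × 205^4 × 205^2 ≡ 438 × 380 × 74 × 289 × 620 (mod 637).
Accumulate the product:
438 × 380 = 166440 ≡ 183
183 × 74 = 13542 ≡ 165
165 × 289 = 47685 ≡ 547
547 × 620 = 339140 ≡ 256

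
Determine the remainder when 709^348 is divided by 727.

By square-and-multiply:
348 in binary is 101011100, i.e. 348 = 256 + 64 + 16 + 8 + 4.
709^1 ≡ 709 (mod 727)
709^2 ≡ 709^2 = 502681 ≡ 324 (mod 727)
709^4 ≡ 324^2 = 104976 ≡ 288 (mod 727)
709^8 ≡ 288^2 = 82944 ≡ 66 (mod 727)
709^16 ≡ 66^2 = 4356 ≡ 721 (mod 727)
709^32 ≡ 721^2 = 519841 ≡ 36 (mod 727)
709^64 ≡ 36^2 = 1296 ≡ 569 (mod 727)
709^128 ≡ 569^2 = 323761 ≡ 246 (mod 727)
709^256 ≡ 246^2 = 60516 ≡ 175 (mod 727)
709^348 = 709^256 × 709^64 × 709^16 × 709^8 × 709^4 ≡ 175 × 569 × 721 × 66 × 288 (mod 727).
Accumulate the product:
175 × 569 = 99575 ≡ 703
703 × 721 = 506863 ≡ 144
144 × 66 = 9504 ≡ 53
53 × 288 = 15264 ≡ 724

724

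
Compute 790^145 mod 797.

2

Using repeated squaring:
790^1 ≡ 790 (mod 797)
790^2 ≡ 790^2 = 624100 ≡ 49 (mod 797)
790^4 ≡ 49^2 = 2401 ≡ 10 (mod 797)
790^8 ≡ 10^2 = 100 (mod 797)
790^16 ≡ 100^2 = 10000 ≡ 436 (mod 797)
790^32 ≡ 436^2 = 190096 ≡ 410 (mod 797)
790^64 ≡ 410^2 = 168100 ≡ 730 (mod 797)
790^128 ≡ 730^2 = 532900 ≡ 504 (mod 797)
790^145 = 790^128 · 790^16 · 790^1 ≡ 504 · 436 · 790 (mod 797).
Accumulate the product:
504 · 436 = 219744 ≡ 569
569 · 790 = 449510 ≡ 2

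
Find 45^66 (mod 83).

27

66 in binary is 1000010, i.e. 66 = 64 + 2.
45^1 ≡ 45 (mod 83)
45^2 ≡ 45^2 = 2025 ≡ 33 (mod 83)
45^4 ≡ 33^2 = 1089 ≡ 10 (mod 83)
45^8 ≡ 10^2 = 100 ≡ 17 (mod 83)
45^16 ≡ 17^2 = 289 ≡ 40 (mod 83)
45^32 ≡ 40^2 = 1600 ≡ 23 (mod 83)
45^64 ≡ 23^2 = 529 ≡ 31 (mod 83)
45^66 = 45^64 * 45^2 ≡ 31 * 33 (mod 83).
31 * 33 = 1023 ≡ 27 (mod 83).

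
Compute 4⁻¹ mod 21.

21 = 5×4 + 1
4 = 4×1 + 0
gcd(4, 21) = 1, so the inverse exists.
Bézout: 1 = 1×21 − 5×4.
So 4⁻¹ ≡ −5 ≡ 16 (mod 21).

16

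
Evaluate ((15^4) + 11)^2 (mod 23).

8

(15)^4 ≡ 2 (mod 23)
2 + 11 = 13
(13)^2 ≡ 8 (mod 23)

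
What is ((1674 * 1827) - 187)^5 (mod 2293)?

1711

1674 * 1827 = 3058398 ≡ 1829 (mod 2293)
1829 - 187 = 1642
(1642)^5 ≡ 1711 (mod 2293)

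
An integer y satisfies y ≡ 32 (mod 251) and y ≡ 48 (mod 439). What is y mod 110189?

28144

251⁻¹ mod 439: 251*7 ≡ 1 (mod 439), so 251⁻¹ ≡ 7.
y = 32 + 251*((48 − 32)*7 mod 439) = 32 + 251*112 = 28144.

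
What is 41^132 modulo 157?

46

41^1 ≡ 41 (mod 157)
41^2 ≡ 41^2 = 1681 ≡ 111 (mod 157)
41^4 ≡ 111^2 = 12321 ≡ 75 (mod 157)
41^8 ≡ 75^2 = 5625 ≡ 130 (mod 157)
41^16 ≡ 130^2 = 16900 ≡ 101 (mod 157)
41^32 ≡ 101^2 = 10201 ≡ 153 (mod 157)
41^64 ≡ 153^2 = 23409 ≡ 16 (mod 157)
41^128 ≡ 16^2 = 256 ≡ 99 (mod 157)
41^132 = 41^128 × 41^4 ≡ 99 × 75 (mod 157).
99 × 75 = 7425 ≡ 46 (mod 157).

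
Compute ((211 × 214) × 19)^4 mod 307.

211 × 214 = 45154 ≡ 25 (mod 307)
25 × 19 = 475 ≡ 168 (mod 307)
(168)^4 ≡ 93 (mod 307)

93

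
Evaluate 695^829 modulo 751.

829 in binary is 1100111101, i.e. 829 = 512 + 256 + 32 + 16 + 8 + 4 + 1.
695^1 ≡ 695 (mod 751)
695^2 ≡ 695^2 = 483025 ≡ 132 (mod 751)
695^4 ≡ 132^2 = 17424 ≡ 151 (mod 751)
695^8 ≡ 151^2 = 22801 ≡ 271 (mod 751)
695^16 ≡ 271^2 = 73441 ≡ 594 (mod 751)
695^32 ≡ 594^2 = 352836 ≡ 617 (mod 751)
695^64 ≡ 617^2 = 380689 ≡ 683 (mod 751)
695^128 ≡ 683^2 = 466489 ≡ 118 (mod 751)
695^256 ≡ 118^2 = 13924 ≡ 406 (mod 751)
695^512 ≡ 406^2 = 164836 ≡ 367 (mod 751)
695^829 = 695^512 · 695^256 · 695^32 · 695^16 · 695^8 · 695^4 · 695^1 ≡ 367 · 406 · 617 · 594 · 271 · 151 · 695 (mod 751).
Accumulate the product:
367 · 406 = 149002 ≡ 304
304 · 617 = 187568 ≡ 569
569 · 594 = 337986 ≡ 36
36 · 271 = 9756 ≡ 744
744 · 151 = 112344 ≡ 445
445 · 695 = 309275 ≡ 614

614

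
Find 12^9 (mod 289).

9 in binary is 1001, i.e. 9 = 8 + 1.
12^1 ≡ 12 (mod 289)
12^2 ≡ 12^2 = 144 (mod 289)
12^4 ≡ 144^2 = 20736 ≡ 217 (mod 289)
12^8 ≡ 217^2 = 47089 ≡ 271 (mod 289)
12^9 = 12^8 * 12^1 ≡ 271 * 12 (mod 289).
271 * 12 = 3252 ≡ 73 (mod 289).

73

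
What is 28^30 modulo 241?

By square-and-multiply:
28^1 ≡ 28 (mod 241)
28^2 ≡ 28^2 = 784 ≡ 61 (mod 241)
28^4 ≡ 61^2 = 3721 ≡ 106 (mod 241)
28^8 ≡ 106^2 = 11236 ≡ 150 (mod 241)
28^16 ≡ 150^2 = 22500 ≡ 87 (mod 241)
28^30 = 28^16 × 28^8 × 28^4 × 28^2 ≡ 87 × 150 × 106 × 61 (mod 241).
Accumulate the product:
87 × 150 = 13050 ≡ 36
36 × 106 = 3816 ≡ 201
201 × 61 = 12261 ≡ 211

211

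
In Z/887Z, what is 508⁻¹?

777

Run the extended Euclidean algorithm:
887 = 1×508 + 379
508 = 1×379 + 129
379 = 2×129 + 121
129 = 1×121 + 8
121 = 15×8 + 1
8 = 8×1 + 0
gcd(508, 887) = 1, so the inverse exists.
Back-substitute for 1:
1 = 1×121 − 15×8
  = −15×129 + 16×121
  = 16×379 − 47×129
  = −47×508 + 63×379
  = 63×887 − 110×508
So 508⁻¹ ≡ −110 ≡ 777 (mod 887).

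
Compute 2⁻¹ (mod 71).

36

Run the extended Euclidean algorithm:
71 = 35*2 + 1
2 = 2*1 + 0
gcd(2, 71) = 1, so the inverse exists.
Back-substitute for 1:
1 = 1*71 − 35*2
So 2⁻¹ ≡ −35 ≡ 36 (mod 71).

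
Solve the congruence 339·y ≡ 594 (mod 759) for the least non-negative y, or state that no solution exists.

gcd(339, 759) = 3, and 3 | 594, so solutions exist.
Divide through by 3: 113·y ≡ 198 (mod 253).
113⁻¹ ≡ 103 (mod 253).
y ≡ 103·198 ≡ 154 (mod 253).
The smallest non-negative solution is y = 154.

154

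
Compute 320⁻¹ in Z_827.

199

827 = 2·320 + 187
320 = 1·187 + 133
187 = 1·133 + 54
133 = 2·54 + 25
54 = 2·25 + 4
25 = 6·4 + 1
4 = 4·1 + 0
gcd(320, 827) = 1, so the inverse exists.
Bézout: 1 = −77·827 + 199·320.
So 320⁻¹ ≡ 199 (mod 827).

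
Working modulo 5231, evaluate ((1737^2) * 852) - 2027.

2710

(1737)^2 ≡ 4113 (mod 5231)
4113 * 852 = 3504276 ≡ 4737 (mod 5231)
4737 - 2027 = 2710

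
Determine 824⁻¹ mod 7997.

Apply the Euclidean algorithm and back-substitute:
7997 = 9×824 + 581
824 = 1×581 + 243
581 = 2×243 + 95
243 = 2×95 + 53
95 = 1×53 + 42
53 = 1×42 + 11
42 = 3×11 + 9
11 = 1×9 + 2
9 = 4×2 + 1
2 = 2×1 + 0
gcd(824, 7997) = 1, so the inverse exists.
Bézout: 1 = 373×7997 − 3620×824.
So 824⁻¹ ≡ −3620 ≡ 4377 (mod 7997).

4377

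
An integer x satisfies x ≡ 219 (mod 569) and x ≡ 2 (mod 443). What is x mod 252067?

153280

569⁻¹ mod 443: 569×109 ≡ 1 (mod 443), so 569⁻¹ ≡ 109.
x = 219 + 569×((2 − 219)×109 mod 443) = 219 + 569×269 = 153280.
Check: 153280 mod 569 = 219, 153280 mod 443 = 2. ✓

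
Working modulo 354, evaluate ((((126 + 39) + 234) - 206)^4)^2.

169

126 + 39 = 165
165 + 234 = 399 ≡ 45 (mod 354)
45 - 206 = -161 ≡ 193 (mod 354)
(193)^4 ≡ 223 (mod 354)
(223)^2 ≡ 169 (mod 354)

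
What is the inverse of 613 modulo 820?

By the extended Euclidean algorithm:
820 = 1·613 + 207
613 = 2·207 + 199
207 = 1·199 + 8
199 = 24·8 + 7
8 = 1·7 + 1
7 = 7·1 + 0
gcd(613, 820) = 1, so the inverse exists.
Back-substitute for 1:
1 = 1·8 − 1·7
  = −1·199 + 25·8
  = 25·207 − 26·199
  = −26·613 + 77·207
  = 77·820 − 103·613
So 613⁻¹ ≡ −103 ≡ 717 (mod 820).

717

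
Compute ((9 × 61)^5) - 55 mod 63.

62

9 × 61 = 549 ≡ 45 (mod 63)
(45)^5 ≡ 54 (mod 63)
54 - 55 = -1 ≡ 62 (mod 63)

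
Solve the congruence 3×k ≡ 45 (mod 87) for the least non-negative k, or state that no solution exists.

15

gcd(3, 87) = 3, and 3 | 45, so solutions exist.
Divide through by 3: 1×k = 15 (mod 29).
1⁻¹ ≡ 1 (mod 29).
k ≡ 1×15 ≡ 15 (mod 29).
The smallest non-negative solution is k = 15.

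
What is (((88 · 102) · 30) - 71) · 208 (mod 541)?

88 · 102 = 8976 ≡ 320 (mod 541)
320 · 30 = 9600 ≡ 403 (mod 541)
403 - 71 = 332
332 · 208 = 69056 ≡ 349 (mod 541)

349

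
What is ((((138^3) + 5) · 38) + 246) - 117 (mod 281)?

(138)^3 ≡ 160 (mod 281)
160 + 5 = 165
165 · 38 = 6270 ≡ 88 (mod 281)
88 + 246 = 334 ≡ 53 (mod 281)
53 - 117 = -64 ≡ 217 (mod 281)

217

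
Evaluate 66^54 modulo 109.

54 in binary is 110110, i.e. 54 = 32 + 16 + 4 + 2.
66^1 ≡ 66 (mod 109)
66^2 ≡ 66^2 = 4356 ≡ 105 (mod 109)
66^4 ≡ 105^2 = 11025 ≡ 16 (mod 109)
66^8 ≡ 16^2 = 256 ≡ 38 (mod 109)
66^16 ≡ 38^2 = 1444 ≡ 27 (mod 109)
66^32 ≡ 27^2 = 729 ≡ 75 (mod 109)
66^54 = 66^32 * 66^16 * 66^4 * 66^2 ≡ 75 * 27 * 16 * 105 (mod 109).
Accumulate the product:
75 * 27 = 2025 ≡ 63
63 * 16 = 1008 ≡ 27
27 * 105 = 2835 ≡ 1

1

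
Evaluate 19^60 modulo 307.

Compute successive squares:
60 in binary is 111100, i.e. 60 = 32 + 16 + 8 + 4.
19^1 ≡ 19 (mod 307)
19^2 ≡ 19^2 = 361 ≡ 54 (mod 307)
19^4 ≡ 54^2 = 2916 ≡ 153 (mod 307)
19^8 ≡ 153^2 = 23409 ≡ 77 (mod 307)
19^16 ≡ 77^2 = 5929 ≡ 96 (mod 307)
19^32 ≡ 96^2 = 9216 ≡ 6 (mod 307)
19^60 = 19^32 * 19^16 * 19^8 * 19^4 ≡ 6 * 96 * 77 * 153 (mod 307).
Accumulate the product:
6 * 96 = 576 ≡ 269
269 * 77 = 20713 ≡ 144
144 * 153 = 22032 ≡ 235

235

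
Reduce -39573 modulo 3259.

2794

-39573 = -13·3259 + 2794, so -39573 ≡ 2794 (mod 3259).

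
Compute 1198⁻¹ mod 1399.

1399 = 1·1198 + 201
1198 = 5·201 + 193
201 = 1·193 + 8
193 = 24·8 + 1
8 = 8·1 + 0
gcd(1198, 1399) = 1, so the inverse exists.
Bézout: 1 = −149·1399 + 174·1198.
So 1198⁻¹ ≡ 174 (mod 1399).

174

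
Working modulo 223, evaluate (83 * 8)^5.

83 * 8 = 664 ≡ 218 (mod 223)
(218)^5 ≡ 220 (mod 223)

220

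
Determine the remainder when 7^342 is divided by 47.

37

Compute successive squares:
342 in binary is 101010110, i.e. 342 = 256 + 64 + 16 + 4 + 2.
7^1 ≡ 7 (mod 47)
7^2 ≡ 7^2 = 49 ≡ 2 (mod 47)
7^4 ≡ 2^2 = 4 (mod 47)
7^8 ≡ 4^2 = 16 (mod 47)
7^16 ≡ 16^2 = 256 ≡ 21 (mod 47)
7^32 ≡ 21^2 = 441 ≡ 18 (mod 47)
7^64 ≡ 18^2 = 324 ≡ 42 (mod 47)
7^128 ≡ 42^2 = 1764 ≡ 25 (mod 47)
7^256 ≡ 25^2 = 625 ≡ 14 (mod 47)
7^342 = 7^256 × 7^64 × 7^16 × 7^4 × 7^2 ≡ 14 × 42 × 21 × 4 × 2 (mod 47).
Accumulate the product:
14 × 42 = 588 ≡ 24
24 × 21 = 504 ≡ 34
34 × 4 = 136 ≡ 42
42 × 2 = 84 ≡ 37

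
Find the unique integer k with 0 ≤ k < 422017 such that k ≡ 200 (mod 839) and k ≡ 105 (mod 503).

91651

839⁻¹ mod 503: 839*253 ≡ 1 (mod 503), so 839⁻¹ ≡ 253.
k = 200 + 839*((105 − 200)*253 mod 503) = 200 + 839*109 = 91651.
Check: 91651 mod 839 = 200, 91651 mod 503 = 105. ✓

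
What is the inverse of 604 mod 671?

671 = 1·604 + 67
604 = 9·67 + 1
67 = 67·1 + 0
gcd(604, 671) = 1, so the inverse exists.
Back-substitute for 1:
1 = 1·604 − 9·67
  = −9·671 + 10·604
So 604⁻¹ ≡ 10 (mod 671).

10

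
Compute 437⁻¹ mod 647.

533

Run the extended Euclidean algorithm:
647 = 1×437 + 210
437 = 2×210 + 17
210 = 12×17 + 6
17 = 2×6 + 5
6 = 1×5 + 1
5 = 5×1 + 0
gcd(437, 647) = 1, so the inverse exists.
Back-substitute for 1:
1 = 1×6 − 1×5
  = −1×17 + 3×6
  = 3×210 − 37×17
  = −37×437 + 77×210
  = 77×647 − 114×437
So 437⁻¹ ≡ −114 ≡ 533 (mod 647).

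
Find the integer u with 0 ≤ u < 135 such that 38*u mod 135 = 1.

Run the extended Euclidean algorithm:
135 = 3·38 + 21
38 = 1·21 + 17
21 = 1·17 + 4
17 = 4·4 + 1
4 = 4·1 + 0
gcd(38, 135) = 1, so the inverse exists.
Bézout: 1 = −9·135 + 32·38.
So 38⁻¹ ≡ 32 (mod 135).

32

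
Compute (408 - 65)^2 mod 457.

200

408 - 65 = 343
(343)^2 ≡ 200 (mod 457)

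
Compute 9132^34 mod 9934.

8326

By square-and-multiply:
34 in binary is 100010, i.e. 34 = 32 + 2.
9132^1 ≡ 9132 (mod 9934)
9132^2 ≡ 9132^2 = 83393424 ≡ 7428 (mod 9934)
9132^4 ≡ 7428^2 = 55175184 ≡ 1748 (mod 9934)
9132^8 ≡ 1748^2 = 3055504 ≡ 5766 (mod 9934)
9132^16 ≡ 5766^2 = 33246756 ≡ 7592 (mod 9934)
9132^32 ≡ 7592^2 = 57638464 ≡ 1396 (mod 9934)
9132^34 = 9132^32 · 9132^2 ≡ 1396 · 7428 (mod 9934).
1396 · 7428 = 10369488 ≡ 8326 (mod 9934).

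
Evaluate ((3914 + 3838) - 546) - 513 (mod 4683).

2010

3914 + 3838 = 7752 ≡ 3069 (mod 4683)
3069 - 546 = 2523
2523 - 513 = 2010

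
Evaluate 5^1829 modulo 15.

1829 in binary is 11100100101, i.e. 1829 = 1024 + 512 + 256 + 32 + 4 + 1.
5^1 ≡ 5 (mod 15)
5^2 ≡ 5^2 = 25 ≡ 10 (mod 15)
5^4 ≡ 10^2 = 100 ≡ 10 (mod 15)
5^8 ≡ 10^2 = 100 ≡ 10 (mod 15)
5^16 ≡ 10^2 = 100 ≡ 10 (mod 15)
5^32 ≡ 10^2 = 100 ≡ 10 (mod 15)
5^64 ≡ 10^2 = 100 ≡ 10 (mod 15)
5^128 ≡ 10^2 = 100 ≡ 10 (mod 15)
5^256 ≡ 10^2 = 100 ≡ 10 (mod 15)
5^512 ≡ 10^2 = 100 ≡ 10 (mod 15)
5^1024 ≡ 10^2 = 100 ≡ 10 (mod 15)
5^1829 = 5^1024 × 5^512 × 5^256 × 5^32 × 5^4 × 5^1 ≡ 10 × 10 × 10 × 10 × 10 × 5 (mod 15).
Accumulate the product:
10 × 10 = 100 ≡ 10
10 × 10 = 100 ≡ 10
10 × 10 = 100 ≡ 10
10 × 10 = 100 ≡ 10
10 × 5 = 50 ≡ 5

5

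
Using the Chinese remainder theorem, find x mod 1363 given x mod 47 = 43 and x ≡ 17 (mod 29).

278

47⁻¹ mod 29: 47·21 ≡ 1 (mod 29), so 47⁻¹ ≡ 21.
x = 43 + 47·((17 − 43)·21 mod 29) = 43 + 47·5 = 278.
Check: 278 mod 47 = 43, 278 mod 29 = 17. ✓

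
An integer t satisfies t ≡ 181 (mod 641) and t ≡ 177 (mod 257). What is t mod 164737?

641⁻¹ mod 257: 641·85 ≡ 1 (mod 257), so 641⁻¹ ≡ 85.
t = 181 + 641·((177 − 181)·85 mod 257) = 181 + 641·174 = 111715.

111715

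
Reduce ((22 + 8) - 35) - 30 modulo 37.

22 + 8 = 30
30 - 35 = -5 ≡ 32 (mod 37)
32 - 30 = 2

2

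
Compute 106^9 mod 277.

106^1 ≡ 106 (mod 277)
106^2 ≡ 106^2 = 11236 ≡ 156 (mod 277)
106^4 ≡ 156^2 = 24336 ≡ 237 (mod 277)
106^8 ≡ 237^2 = 56169 ≡ 215 (mod 277)
106^9 = 106^8 * 106^1 ≡ 215 * 106 (mod 277).
215 * 106 = 22790 ≡ 76 (mod 277).

76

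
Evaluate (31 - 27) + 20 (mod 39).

24

31 - 27 = 4
4 + 20 = 24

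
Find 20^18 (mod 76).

20

20^1 ≡ 20 (mod 76)
20^2 ≡ 20^2 = 400 ≡ 20 (mod 76)
20^4 ≡ 20^2 = 400 ≡ 20 (mod 76)
20^8 ≡ 20^2 = 400 ≡ 20 (mod 76)
20^16 ≡ 20^2 = 400 ≡ 20 (mod 76)
20^18 = 20^16 * 20^2 ≡ 20 * 20 (mod 76).
20 * 20 = 400 ≡ 20 (mod 76).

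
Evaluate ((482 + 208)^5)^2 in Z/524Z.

60

482 + 208 = 690 ≡ 166 (mod 524)
(166)^5 ≡ 176 (mod 524)
(176)^2 ≡ 60 (mod 524)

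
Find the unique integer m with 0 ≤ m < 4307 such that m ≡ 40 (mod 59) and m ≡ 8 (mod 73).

2636

59⁻¹ mod 73: 59×26 ≡ 1 (mod 73), so 59⁻¹ ≡ 26.
m = 40 + 59×((8 − 40)×26 mod 73) = 40 + 59×44 = 2636.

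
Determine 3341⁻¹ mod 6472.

6133

6472 = 1·3341 + 3131
3341 = 1·3131 + 210
3131 = 14·210 + 191
210 = 1·191 + 19
191 = 10·19 + 1
19 = 19·1 + 0
gcd(3341, 6472) = 1, so the inverse exists.
Bézout: 1 = 175·6472 − 339·3341.
So 3341⁻¹ ≡ −339 ≡ 6133 (mod 6472).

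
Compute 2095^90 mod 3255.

2605

90 in binary is 1011010, i.e. 90 = 64 + 16 + 8 + 2.
2095^1 ≡ 2095 (mod 3255)
2095^2 ≡ 2095^2 = 4389025 ≡ 1285 (mod 3255)
2095^4 ≡ 1285^2 = 1651225 ≡ 940 (mod 3255)
2095^8 ≡ 940^2 = 883600 ≡ 1495 (mod 3255)
2095^16 ≡ 1495^2 = 2235025 ≡ 2095 (mod 3255)
2095^32 ≡ 2095^2 = 4389025 ≡ 1285 (mod 3255)
2095^64 ≡ 1285^2 = 1651225 ≡ 940 (mod 3255)
2095^90 = 2095^64 * 2095^16 * 2095^8 * 2095^2 ≡ 940 * 2095 * 1495 * 1285 (mod 3255).
Accumulate the product:
940 * 2095 = 1969300 ≡ 25
25 * 1495 = 37375 ≡ 1570
1570 * 1285 = 2017450 ≡ 2605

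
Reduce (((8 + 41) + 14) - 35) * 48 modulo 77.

8 + 41 = 49
49 + 14 = 63
63 - 35 = 28
28 * 48 = 1344 ≡ 35 (mod 77)

35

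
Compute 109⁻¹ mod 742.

742 = 6×109 + 88
109 = 1×88 + 21
88 = 4×21 + 4
21 = 5×4 + 1
4 = 4×1 + 0
gcd(109, 742) = 1, so the inverse exists.
Back-substitute for 1:
1 = 1×21 − 5×4
  = −5×88 + 21×21
  = 21×109 − 26×88
  = −26×742 + 177×109
So 109⁻¹ ≡ 177 (mod 742).

177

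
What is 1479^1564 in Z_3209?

Compute successive squares:
1479^1 ≡ 1479 (mod 3209)
1479^2 ≡ 1479^2 = 2187441 ≡ 2112 (mod 3209)
1479^4 ≡ 2112^2 = 4460544 ≡ 34 (mod 3209)
1479^8 ≡ 34^2 = 1156 (mod 3209)
1479^16 ≡ 1156^2 = 1336336 ≡ 1392 (mod 3209)
1479^32 ≡ 1392^2 = 1937664 ≡ 2637 (mod 3209)
1479^64 ≡ 2637^2 = 6953769 ≡ 3075 (mod 3209)
1479^128 ≡ 3075^2 = 9455625 ≡ 1911 (mod 3209)
1479^256 ≡ 1911^2 = 3651921 ≡ 79 (mod 3209)
1479^512 ≡ 79^2 = 6241 ≡ 3032 (mod 3209)
1479^1024 ≡ 3032^2 = 9193024 ≡ 2448 (mod 3209)
1479^1564 = 1479^1024 * 1479^512 * 1479^16 * 1479^8 * 1479^4 ≡ 2448 * 3032 * 1392 * 1156 * 34 (mod 3209).
Accumulate the product:
2448 * 3032 = 7422336 ≡ 3128
3128 * 1392 = 4354176 ≡ 2772
2772 * 1156 = 3204432 ≡ 1850
1850 * 34 = 62900 ≡ 1929

1929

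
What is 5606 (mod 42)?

5606 = 133·42 + 20, so 5606 ≡ 20 (mod 42).

20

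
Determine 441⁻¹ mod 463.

463 = 1×441 + 22
441 = 20×22 + 1
22 = 22×1 + 0
gcd(441, 463) = 1, so the inverse exists.
Back-substitute for 1:
1 = 1×441 − 20×22
  = −20×463 + 21×441
So 441⁻¹ ≡ 21 (mod 463).

21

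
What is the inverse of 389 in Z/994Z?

Run the extended Euclidean algorithm:
994 = 2·389 + 216
389 = 1·216 + 173
216 = 1·173 + 43
173 = 4·43 + 1
43 = 43·1 + 0
gcd(389, 994) = 1, so the inverse exists.
Back-substitute for 1:
1 = 1·173 − 4·43
  = −4·216 + 5·173
  = 5·389 − 9·216
  = −9·994 + 23·389
So 389⁻¹ ≡ 23 (mod 994).

23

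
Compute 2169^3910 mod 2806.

489

3910 in binary is 111101000110, i.e. 3910 = 2048 + 1024 + 512 + 256 + 64 + 4 + 2.
2169^1 ≡ 2169 (mod 2806)
2169^2 ≡ 2169^2 = 4704561 ≡ 1705 (mod 2806)
2169^4 ≡ 1705^2 = 2907025 ≡ 9 (mod 2806)
2169^8 ≡ 9^2 = 81 (mod 2806)
2169^16 ≡ 81^2 = 6561 ≡ 949 (mod 2806)
2169^32 ≡ 949^2 = 900601 ≡ 2681 (mod 2806)
2169^64 ≡ 2681^2 = 7187761 ≡ 1595 (mod 2806)
2169^128 ≡ 1595^2 = 2544025 ≡ 1789 (mod 2806)
2169^256 ≡ 1789^2 = 3200521 ≡ 1681 (mod 2806)
2169^512 ≡ 1681^2 = 2825761 ≡ 119 (mod 2806)
2169^1024 ≡ 119^2 = 14161 ≡ 131 (mod 2806)
2169^2048 ≡ 131^2 = 17161 ≡ 325 (mod 2806)
2169^3910 = 2169^2048 * 2169^1024 * 2169^512 * 2169^256 * 2169^64 * 2169^4 * 2169^2 ≡ 325 * 131 * 119 * 1681 * 1595 * 9 * 1705 (mod 2806).
Accumulate the product:
325 * 131 = 42575 ≡ 485
485 * 119 = 57715 ≡ 1595
1595 * 1681 = 2681195 ≡ 1465
1465 * 1595 = 2336675 ≡ 2083
2083 * 9 = 18747 ≡ 1911
1911 * 1705 = 3258255 ≡ 489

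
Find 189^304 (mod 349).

Compute successive squares:
189^1 ≡ 189 (mod 349)
189^2 ≡ 189^2 = 35721 ≡ 123 (mod 349)
189^4 ≡ 123^2 = 15129 ≡ 122 (mod 349)
189^8 ≡ 122^2 = 14884 ≡ 226 (mod 349)
189^16 ≡ 226^2 = 51076 ≡ 122 (mod 349)
189^32 ≡ 122^2 = 14884 ≡ 226 (mod 349)
189^64 ≡ 226^2 = 51076 ≡ 122 (mod 349)
189^128 ≡ 122^2 = 14884 ≡ 226 (mod 349)
189^256 ≡ 226^2 = 51076 ≡ 122 (mod 349)
189^304 = 189^256 · 189^32 · 189^16 ≡ 122 · 226 · 122 (mod 349).
Accumulate the product:
122 · 226 = 27572 ≡ 1
1 · 122 = 122

122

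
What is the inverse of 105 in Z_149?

149 = 1·105 + 44
105 = 2·44 + 17
44 = 2·17 + 10
17 = 1·10 + 7
10 = 1·7 + 3
7 = 2·3 + 1
3 = 3·1 + 0
gcd(105, 149) = 1, so the inverse exists.
Back-substitute for 1:
1 = 1·7 − 2·3
  = −2·10 + 3·7
  = 3·17 − 5·10
  = −5·44 + 13·17
  = 13·105 − 31·44
  = −31·149 + 44·105
So 105⁻¹ ≡ 44 (mod 149).

44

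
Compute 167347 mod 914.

85

167347 = 183×914 + 85, so 167347 ≡ 85 (mod 914).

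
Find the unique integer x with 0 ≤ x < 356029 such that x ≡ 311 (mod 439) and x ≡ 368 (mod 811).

117963

439⁻¹ mod 811: 439×460 ≡ 1 (mod 811), so 439⁻¹ ≡ 460.
x = 311 + 439×((368 − 311)×460 mod 811) = 311 + 439×268 = 117963.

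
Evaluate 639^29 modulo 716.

29 in binary is 11101, i.e. 29 = 16 + 8 + 4 + 1.
639^1 ≡ 639 (mod 716)
639^2 ≡ 639^2 = 408321 ≡ 201 (mod 716)
639^4 ≡ 201^2 = 40401 ≡ 305 (mod 716)
639^8 ≡ 305^2 = 93025 ≡ 661 (mod 716)
639^16 ≡ 661^2 = 436921 ≡ 161 (mod 716)
639^29 = 639^16 × 639^8 × 639^4 × 639^1 ≡ 161 × 661 × 305 × 639 (mod 716).
Accumulate the product:
161 × 661 = 106421 ≡ 453
453 × 305 = 138165 ≡ 693
693 × 639 = 442827 ≡ 339

339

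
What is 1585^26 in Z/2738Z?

By square-and-multiply:
26 in binary is 11010, i.e. 26 = 16 + 8 + 2.
1585^1 ≡ 1585 (mod 2738)
1585^2 ≡ 1585^2 = 2512225 ≡ 1479 (mod 2738)
1585^4 ≡ 1479^2 = 2187441 ≡ 2517 (mod 2738)
1585^8 ≡ 2517^2 = 6335289 ≡ 2295 (mod 2738)
1585^16 ≡ 2295^2 = 5267025 ≡ 1851 (mod 2738)
1585^26 = 1585^16 × 1585^8 × 1585^2 ≡ 1851 × 2295 × 1479 (mod 2738).
Accumulate the product:
1851 × 2295 = 4248045 ≡ 1407
1407 × 1479 = 2080953 ≡ 73

73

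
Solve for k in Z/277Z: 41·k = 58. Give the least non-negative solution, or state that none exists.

gcd(41, 277) = 1, so a unique solution mod 277 exists.
41⁻¹ ≡ 250 (mod 277).
k ≡ 250·58 ≡ 96 (mod 277).

96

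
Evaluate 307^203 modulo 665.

203 in binary is 11001011, i.e. 203 = 128 + 64 + 8 + 2 + 1.
307^1 ≡ 307 (mod 665)
307^2 ≡ 307^2 = 94249 ≡ 484 (mod 665)
307^4 ≡ 484^2 = 234256 ≡ 176 (mod 665)
307^8 ≡ 176^2 = 30976 ≡ 386 (mod 665)
307^16 ≡ 386^2 = 148996 ≡ 36 (mod 665)
307^32 ≡ 36^2 = 1296 ≡ 631 (mod 665)
307^64 ≡ 631^2 = 398161 ≡ 491 (mod 665)
307^128 ≡ 491^2 = 241081 ≡ 351 (mod 665)
307^203 = 307^128 · 307^64 · 307^8 · 307^2 · 307^1 ≡ 351 · 491 · 386 · 484 · 307 (mod 665).
Accumulate the product:
351 · 491 = 172341 ≡ 106
106 · 386 = 40916 ≡ 351
351 · 484 = 169884 ≡ 309
309 · 307 = 94863 ≡ 433

433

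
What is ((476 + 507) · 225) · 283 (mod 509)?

476 + 507 = 983 ≡ 474 (mod 509)
474 · 225 = 106650 ≡ 269 (mod 509)
269 · 283 = 76127 ≡ 286 (mod 509)

286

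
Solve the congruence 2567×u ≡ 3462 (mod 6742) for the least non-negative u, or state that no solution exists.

gcd(2567, 6742) = 1, so a unique solution mod 6742 exists.
2567⁻¹ ≡ 3719 (mod 6742).
u ≡ 3719×3462 ≡ 4700 (mod 6742).

4700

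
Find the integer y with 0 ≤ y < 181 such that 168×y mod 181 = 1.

167

By the extended Euclidean algorithm:
181 = 1×168 + 13
168 = 12×13 + 12
13 = 1×12 + 1
12 = 12×1 + 0
gcd(168, 181) = 1, so the inverse exists.
Bézout: 1 = 13×181 − 14×168.
So 168⁻¹ ≡ −14 ≡ 167 (mod 181).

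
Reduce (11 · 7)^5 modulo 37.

21

11 · 7 = 77 ≡ 3 (mod 37)
(3)^5 ≡ 21 (mod 37)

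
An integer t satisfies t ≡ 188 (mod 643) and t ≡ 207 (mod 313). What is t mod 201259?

643⁻¹ mod 313: 643*221 ≡ 1 (mod 313), so 643⁻¹ ≡ 221.
t = 188 + 643*((207 − 188)*221 mod 313) = 188 + 643*130 = 83778.

83778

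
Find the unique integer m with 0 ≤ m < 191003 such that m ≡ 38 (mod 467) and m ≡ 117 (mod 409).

168625

467⁻¹ mod 409: 467×134 ≡ 1 (mod 409), so 467⁻¹ ≡ 134.
m = 38 + 467×((117 − 38)×134 mod 409) = 38 + 467×361 = 168625.
Check: 168625 mod 467 = 38, 168625 mod 409 = 117. ✓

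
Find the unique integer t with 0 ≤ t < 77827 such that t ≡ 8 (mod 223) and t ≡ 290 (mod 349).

6921

223⁻¹ mod 349: 223×36 ≡ 1 (mod 349), so 223⁻¹ ≡ 36.
t = 8 + 223×((290 − 8)×36 mod 349) = 8 + 223×31 = 6921.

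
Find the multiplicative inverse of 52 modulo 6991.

1210

Apply the Euclidean algorithm and back-substitute:
6991 = 134×52 + 23
52 = 2×23 + 6
23 = 3×6 + 5
6 = 1×5 + 1
5 = 5×1 + 0
gcd(52, 6991) = 1, so the inverse exists.
Bézout: 1 = −9×6991 + 1210×52.
So 52⁻¹ ≡ 1210 (mod 6991).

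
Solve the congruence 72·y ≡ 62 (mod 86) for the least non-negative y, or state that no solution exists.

14

gcd(72, 86) = 2, and 2 | 62, so solutions exist.
Divide through by 2: 36·y ≡ 31 mod 43.
36⁻¹ ≡ 6 (mod 43).
y ≡ 6·31 ≡ 14 (mod 43).
The smallest non-negative solution is y = 14.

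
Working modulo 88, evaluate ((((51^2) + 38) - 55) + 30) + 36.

10

(51)^2 ≡ 49 (mod 88)
49 + 38 = 87
87 - 55 = 32
32 + 30 = 62
62 + 36 = 98 ≡ 10 (mod 88)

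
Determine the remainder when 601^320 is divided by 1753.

601^1 ≡ 601 (mod 1753)
601^2 ≡ 601^2 = 361201 ≡ 83 (mod 1753)
601^4 ≡ 83^2 = 6889 ≡ 1630 (mod 1753)
601^8 ≡ 1630^2 = 2656900 ≡ 1105 (mod 1753)
601^16 ≡ 1105^2 = 1221025 ≡ 937 (mod 1753)
601^32 ≡ 937^2 = 877969 ≡ 1469 (mod 1753)
601^64 ≡ 1469^2 = 2157961 ≡ 18 (mod 1753)
601^128 ≡ 18^2 = 324 (mod 1753)
601^256 ≡ 324^2 = 104976 ≡ 1549 (mod 1753)
601^320 = 601^256 × 601^64 ≡ 1549 × 18 (mod 1753).
1549 × 18 = 27882 ≡ 1587 (mod 1753).

1587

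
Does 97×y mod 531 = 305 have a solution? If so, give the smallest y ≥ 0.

140

gcd(97, 531) = 1, so a unique solution mod 531 exists.
97⁻¹ ≡ 427 (mod 531).
y ≡ 427×305 ≡ 140 (mod 531).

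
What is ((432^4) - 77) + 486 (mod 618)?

553

(432)^4 ≡ 144 (mod 618)
144 - 77 = 67
67 + 486 = 553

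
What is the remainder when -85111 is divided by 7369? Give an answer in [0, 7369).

3317

-85111 = -12·7369 + 3317, so -85111 ≡ 3317 (mod 7369).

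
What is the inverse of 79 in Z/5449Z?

5449 = 68×79 + 77
79 = 1×77 + 2
77 = 38×2 + 1
2 = 2×1 + 0
gcd(79, 5449) = 1, so the inverse exists.
Bézout: 1 = 39×5449 − 2690×79.
So 79⁻¹ ≡ −2690 ≡ 2759 (mod 5449).

2759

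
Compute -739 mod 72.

53

-739 = -11×72 + 53, so -739 ≡ 53 (mod 72).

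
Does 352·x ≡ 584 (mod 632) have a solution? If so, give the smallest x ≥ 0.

25

gcd(352, 632) = 8, and 8 | 584, so solutions exist.
Divide through by 8: 44·x mod 79 = 73.
44⁻¹ ≡ 9 (mod 79).
x ≡ 9·73 ≡ 25 (mod 79).
The smallest non-negative solution is x = 25.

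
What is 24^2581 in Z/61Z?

24

24^1 ≡ 24 (mod 61)
24^2 ≡ 24^2 = 576 ≡ 27 (mod 61)
24^4 ≡ 27^2 = 729 ≡ 58 (mod 61)
24^8 ≡ 58^2 = 3364 ≡ 9 (mod 61)
24^16 ≡ 9^2 = 81 ≡ 20 (mod 61)
24^32 ≡ 20^2 = 400 ≡ 34 (mod 61)
24^64 ≡ 34^2 = 1156 ≡ 58 (mod 61)
24^128 ≡ 58^2 = 3364 ≡ 9 (mod 61)
24^256 ≡ 9^2 = 81 ≡ 20 (mod 61)
24^512 ≡ 20^2 = 400 ≡ 34 (mod 61)
24^1024 ≡ 34^2 = 1156 ≡ 58 (mod 61)
24^2048 ≡ 58^2 = 3364 ≡ 9 (mod 61)
24^2581 = 24^2048 * 24^512 * 24^16 * 24^4 * 24^1 ≡ 9 * 34 * 20 * 58 * 24 (mod 61).
Accumulate the product:
9 * 34 = 306 ≡ 1
1 * 20 = 20
20 * 58 = 1160 ≡ 1
1 * 24 = 24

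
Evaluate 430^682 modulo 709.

682 in binary is 1010101010, i.e. 682 = 512 + 128 + 32 + 8 + 2.
430^1 ≡ 430 (mod 709)
430^2 ≡ 430^2 = 184900 ≡ 560 (mod 709)
430^4 ≡ 560^2 = 313600 ≡ 222 (mod 709)
430^8 ≡ 222^2 = 49284 ≡ 363 (mod 709)
430^16 ≡ 363^2 = 131769 ≡ 604 (mod 709)
430^32 ≡ 604^2 = 364816 ≡ 390 (mod 709)
430^64 ≡ 390^2 = 152100 ≡ 374 (mod 709)
430^128 ≡ 374^2 = 139876 ≡ 203 (mod 709)
430^256 ≡ 203^2 = 41209 ≡ 87 (mod 709)
430^512 ≡ 87^2 = 7569 ≡ 479 (mod 709)
430^682 = 430^512 · 430^128 · 430^32 · 430^8 · 430^2 ≡ 479 · 203 · 390 · 363 · 560 (mod 709).
Accumulate the product:
479 · 203 = 97237 ≡ 104
104 · 390 = 40560 ≡ 147
147 · 363 = 53361 ≡ 186
186 · 560 = 104160 ≡ 646

646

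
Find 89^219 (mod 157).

75

Compute successive squares:
219 in binary is 11011011, i.e. 219 = 128 + 64 + 16 + 8 + 2 + 1.
89^1 ≡ 89 (mod 157)
89^2 ≡ 89^2 = 7921 ≡ 71 (mod 157)
89^4 ≡ 71^2 = 5041 ≡ 17 (mod 157)
89^8 ≡ 17^2 = 289 ≡ 132 (mod 157)
89^16 ≡ 132^2 = 17424 ≡ 154 (mod 157)
89^32 ≡ 154^2 = 23716 ≡ 9 (mod 157)
89^64 ≡ 9^2 = 81 (mod 157)
89^128 ≡ 81^2 = 6561 ≡ 124 (mod 157)
89^219 = 89^128 × 89^64 × 89^16 × 89^8 × 89^2 × 89^1 ≡ 124 × 81 × 154 × 132 × 71 × 89 (mod 157).
Accumulate the product:
124 × 81 = 10044 ≡ 153
153 × 154 = 23562 ≡ 12
12 × 132 = 1584 ≡ 14
14 × 71 = 994 ≡ 52
52 × 89 = 4628 ≡ 75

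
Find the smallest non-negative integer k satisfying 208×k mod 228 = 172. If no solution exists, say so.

gcd(208, 228) = 4, and 4 | 172, so solutions exist.
Divide through by 4: 52×k mod 57 = 43.
52⁻¹ ≡ 34 (mod 57).
k ≡ 34×43 ≡ 37 (mod 57).
The smallest non-negative solution is k = 37.

37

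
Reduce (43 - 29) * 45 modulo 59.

43 - 29 = 14
14 * 45 = 630 ≡ 40 (mod 59)

40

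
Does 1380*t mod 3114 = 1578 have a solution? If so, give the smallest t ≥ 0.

211

gcd(1380, 3114) = 6, and 6 | 1578, so solutions exist.
Divide through by 6: 230*t mod 519 = 263.
230⁻¹ ≡ 431 (mod 519).
t ≡ 431*263 ≡ 211 (mod 519).
The smallest non-negative solution is t = 211.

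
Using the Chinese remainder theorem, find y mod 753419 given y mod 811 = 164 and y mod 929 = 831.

665995

811⁻¹ mod 929: 811·433 ≡ 1 (mod 929), so 811⁻¹ ≡ 433.
y = 164 + 811·((831 − 164)·433 mod 929) = 164 + 811·821 = 665995.
Check: 665995 mod 811 = 164, 665995 mod 929 = 831. ✓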